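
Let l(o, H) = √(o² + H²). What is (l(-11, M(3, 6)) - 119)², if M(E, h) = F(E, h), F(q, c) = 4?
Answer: (119 - √137)² ≈ 11512.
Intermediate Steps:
M(E, h) = 4
l(o, H) = √(H² + o²)
(l(-11, M(3, 6)) - 119)² = (√(4² + (-11)²) - 119)² = (√(16 + 121) - 119)² = (√137 - 119)² = (-119 + √137)²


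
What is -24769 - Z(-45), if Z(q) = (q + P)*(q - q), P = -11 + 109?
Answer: -24769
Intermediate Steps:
P = 98
Z(q) = 0 (Z(q) = (q + 98)*(q - q) = (98 + q)*0 = 0)
-24769 - Z(-45) = -24769 - 1*0 = -24769 + 0 = -24769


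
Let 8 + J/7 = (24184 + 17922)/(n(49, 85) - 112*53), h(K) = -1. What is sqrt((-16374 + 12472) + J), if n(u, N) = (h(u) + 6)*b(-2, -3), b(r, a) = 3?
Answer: 2*I*sqrt(35126421315)/5921 ≈ 63.307*I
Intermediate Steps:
n(u, N) = 15 (n(u, N) = (-1 + 6)*3 = 5*3 = 15)
J = -626318/5921 (J = -56 + 7*((24184 + 17922)/(15 - 112*53)) = -56 + 7*(42106/(15 - 5936)) = -56 + 7*(42106/(-5921)) = -56 + 7*(42106*(-1/5921)) = -56 + 7*(-42106/5921) = -56 - 294742/5921 = -626318/5921 ≈ -105.78)
sqrt((-16374 + 12472) + J) = sqrt((-16374 + 12472) - 626318/5921) = sqrt(-3902 - 626318/5921) = sqrt(-23730060/5921) = 2*I*sqrt(35126421315)/5921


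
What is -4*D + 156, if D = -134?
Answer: 692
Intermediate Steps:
-4*D + 156 = -4*(-134) + 156 = 536 + 156 = 692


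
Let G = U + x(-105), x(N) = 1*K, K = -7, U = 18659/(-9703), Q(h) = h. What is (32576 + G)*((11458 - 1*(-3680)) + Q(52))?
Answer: 154839190520/313 ≈ 4.9469e+8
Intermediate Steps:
U = -18659/9703 (U = 18659*(-1/9703) = -18659/9703 ≈ -1.9230)
x(N) = -7 (x(N) = 1*(-7) = -7)
G = -86580/9703 (G = -18659/9703 - 7 = -86580/9703 ≈ -8.9230)
(32576 + G)*((11458 - 1*(-3680)) + Q(52)) = (32576 - 86580/9703)*((11458 - 1*(-3680)) + 52) = 315998348*((11458 + 3680) + 52)/9703 = 315998348*(15138 + 52)/9703 = (315998348/9703)*15190 = 154839190520/313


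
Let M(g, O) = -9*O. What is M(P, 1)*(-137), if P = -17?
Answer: 1233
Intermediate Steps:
M(P, 1)*(-137) = -9*1*(-137) = -9*(-137) = 1233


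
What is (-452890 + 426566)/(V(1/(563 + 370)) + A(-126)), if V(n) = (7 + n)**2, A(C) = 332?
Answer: -5728688109/82917343 ≈ -69.089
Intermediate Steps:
(-452890 + 426566)/(V(1/(563 + 370)) + A(-126)) = (-452890 + 426566)/((7 + 1/(563 + 370))**2 + 332) = -26324/((7 + 1/933)**2 + 332) = -26324/((6532/933)**2 + 332) = -26324/(42667024/870489 + 332) = -26324/331669372/870489 = -26324*870489/331669372 = -5728688109/82917343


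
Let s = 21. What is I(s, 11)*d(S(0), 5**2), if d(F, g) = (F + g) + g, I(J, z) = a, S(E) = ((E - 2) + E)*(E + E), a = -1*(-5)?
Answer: 250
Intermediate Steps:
a = 5
S(E) = 2*E*(-2 + 2*E) (S(E) = ((-2 + E) + E)*(2*E) = (-2 + 2*E)*(2*E) = 2*E*(-2 + 2*E))
I(J, z) = 5
d(F, g) = F + 2*g
I(s, 11)*d(S(0), 5**2) = 5*(4*0*(-1 + 0) + 2*5**2) = 5*(4*0*(-1) + 2*25) = 5*(0 + 50) = 5*50 = 250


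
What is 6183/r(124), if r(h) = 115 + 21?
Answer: 6183/136 ≈ 45.463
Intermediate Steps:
r(h) = 136
6183/r(124) = 6183/136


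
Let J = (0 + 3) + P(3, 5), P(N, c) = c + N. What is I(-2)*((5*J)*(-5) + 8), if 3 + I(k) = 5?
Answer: -534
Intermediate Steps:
P(N, c) = N + c
I(k) = 2 (I(k) = -3 + 5 = 2)
J = 11 (J = (0 + 3) + (3 + 5) = 3 + 8 = 11)
I(-2)*((5*J)*(-5) + 8) = 2*((5*11)*(-5) + 8) = 2*(55*(-5) + 8) = 2*(-275 + 8) = 2*(-267) = -534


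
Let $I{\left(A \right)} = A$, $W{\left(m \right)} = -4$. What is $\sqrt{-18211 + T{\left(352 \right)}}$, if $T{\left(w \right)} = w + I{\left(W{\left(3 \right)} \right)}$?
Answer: $i \sqrt{17863} \approx 133.65 i$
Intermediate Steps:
$T{\left(w \right)} = -4 + w$ ($T{\left(w \right)} = w - 4 = -4 + w$)
$\sqrt{-18211 + T{\left(352 \right)}} = \sqrt{-18211 + \left(-4 + 352\right)} = \sqrt{-18211 + 348} = \sqrt{-17863} = i \sqrt{17863}$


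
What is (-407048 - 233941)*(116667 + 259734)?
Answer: -241268900589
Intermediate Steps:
(-407048 - 233941)*(116667 + 259734) = -640989*376401 = -241268900589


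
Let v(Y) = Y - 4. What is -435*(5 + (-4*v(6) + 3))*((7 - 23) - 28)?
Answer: 0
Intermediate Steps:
v(Y) = -4 + Y
-435*(5 + (-4*v(6) + 3))*((7 - 23) - 28) = -435*(5 + (-4*(-4 + 6) + 3))*((7 - 23) - 28) = -435*(5 + (-4*2 + 3))*(-16 - 28) = -435*(5 + (-8 + 3))*(-44) = -435*(5 - 5)*(-44) = -0*(-44) = -435*0 = 0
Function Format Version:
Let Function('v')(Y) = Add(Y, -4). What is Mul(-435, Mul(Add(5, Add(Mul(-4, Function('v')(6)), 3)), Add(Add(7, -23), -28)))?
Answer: 0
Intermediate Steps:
Function('v')(Y) = Add(-4, Y)
Mul(-435, Mul(Add(5, Add(Mul(-4, Function('v')(6)), 3)), Add(Add(7, -23), -28))) = Mul(-435, Mul(Add(5, Add(Mul(-4, Add(-4, 6)), 3)), Add(Add(7, -23), -28))) = Mul(-435, Mul(Add(5, Add(Mul(-4, 2), 3)), Add(-16, -28))) = Mul(-435, Mul(Add(5, Add(-8, 3)), -44)) = Mul(-435, Mul(Add(5, -5), -44)) = Mul(-435, Mul(0, -44)) = Mul(-435, 0) = 0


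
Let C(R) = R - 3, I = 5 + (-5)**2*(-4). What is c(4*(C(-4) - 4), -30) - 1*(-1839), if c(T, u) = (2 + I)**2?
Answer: 10488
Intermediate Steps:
I = -95 (I = 5 + 25*(-4) = 5 - 100 = -95)
C(R) = -3 + R
c(T, u) = 8649 (c(T, u) = (2 - 95)**2 = (-93)**2 = 8649)
c(4*(C(-4) - 4), -30) - 1*(-1839) = 8649 - 1*(-1839) = 8649 + 1839 = 10488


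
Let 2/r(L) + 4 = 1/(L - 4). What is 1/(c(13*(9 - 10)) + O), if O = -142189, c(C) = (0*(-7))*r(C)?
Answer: -1/142189 ≈ -7.0329e-6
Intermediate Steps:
r(L) = 2/(-4 + 1/(-4 + L)) (r(L) = 2/(-4 + 1/(L - 4)) = 2/(-4 + 1/(-4 + L)))
c(C) = 0 (c(C) = (0*(-7))*(2*(4 - C)/(-17 + 4*C)) = 0*(2*(4 - C)/(-17 + 4*C)) = 0)
1/(c(13*(9 - 10)) + O) = 1/(0 - 142189) = 1/(-142189) = -1/142189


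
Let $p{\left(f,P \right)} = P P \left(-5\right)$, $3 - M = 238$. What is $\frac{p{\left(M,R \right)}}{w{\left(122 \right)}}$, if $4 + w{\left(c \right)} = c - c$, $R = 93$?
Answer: $\frac{43245}{4} \approx 10811.0$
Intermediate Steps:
$M = -235$ ($M = 3 - 238 = -235$)
$p{\left(f,P \right)} = - 5 P^{2}$ ($p{\left(f,P \right)} = P^{2} \left(-5\right) = - 5 P^{2}$)
$w{\left(c \right)} = -4$ ($w{\left(c \right)} = -4 + \left(c - c\right) = -4 + 0 = -4$)
$\frac{p{\left(M,R \right)}}{w{\left(122 \right)}} = \frac{\left(-5\right) 93^{2}}{-4} = \left(-5\right) 8649 \left(- \frac{1}{4}\right) = \left(-43245\right) \left(- \frac{1}{4}\right) = \frac{43245}{4}$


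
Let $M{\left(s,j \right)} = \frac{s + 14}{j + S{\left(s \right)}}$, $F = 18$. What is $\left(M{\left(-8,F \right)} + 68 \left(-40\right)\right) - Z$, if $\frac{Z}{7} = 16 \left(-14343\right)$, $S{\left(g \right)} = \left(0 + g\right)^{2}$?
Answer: $\frac{65751539}{41} \approx 1.6037 \cdot 10^{6}$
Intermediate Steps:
$S{\left(g \right)} = g^{2}$
$M{\left(s,j \right)} = \frac{14 + s}{j + s^{2}}$ ($M{\left(s,j \right)} = \frac{s + 14}{j + s^{2}} = \frac{14 + s}{j + s^{2}}$)
$Z = -1606416$ ($Z = 7 \cdot 16 \left(-14343\right) = 7 \left(-229488\right) = -1606416$)
$\left(M{\left(-8,F \right)} + 68 \left(-40\right)\right) - Z = \left(\frac{14 - 8}{18 + \left(-8\right)^{2}} + 68 \left(-40\right)\right) - -1606416 = \left(\frac{1}{18 + 64} \cdot 6 - 2720\right) + 1606416 = \left(\frac{1}{82} \cdot 6 - 2720\right) + 1606416 = \left(\frac{3}{41} - 2720\right) + 1606416 = - \frac{111517}{41} + 1606416 = \frac{65751539}{41}$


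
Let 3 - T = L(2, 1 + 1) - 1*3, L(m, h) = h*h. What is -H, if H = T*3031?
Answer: -6062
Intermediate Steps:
L(m, h) = h²
T = 2 (T = 3 - ((1 + 1)² - 1*3) = 3 - (2² - 3) = 3 - (4 - 3) = 3 - 1*1 = 3 - 1 = 2)
H = 6062 (H = 2*3031 = 6062)
-H = -1*6062 = -6062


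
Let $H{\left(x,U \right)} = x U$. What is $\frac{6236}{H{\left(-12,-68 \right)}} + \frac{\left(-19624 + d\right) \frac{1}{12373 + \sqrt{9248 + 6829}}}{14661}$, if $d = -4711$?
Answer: $\frac{72889548941336}{9537991683831} + \frac{24335 \sqrt{16077}}{2244233337372} \approx 7.642$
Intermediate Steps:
$H{\left(x,U \right)} = U x$
$\frac{6236}{H{\left(-12,-68 \right)}} + \frac{\left(-19624 + d\right) \frac{1}{12373 + \sqrt{9248 + 6829}}}{14661} = \frac{6236}{\left(-68\right) \left(-12\right)} + \frac{\left(-19624 - 4711\right) \frac{1}{12373 + \sqrt{9248 + 6829}}}{14661} = \frac{6236}{816} + - \frac{24335}{12373 + \sqrt{16077}} \cdot \frac{1}{14661} = 6236 \cdot \frac{1}{816} - \frac{24335}{14661 \left(12373 + \sqrt{16077}\right)} = \frac{1559}{204} - \frac{24335}{14661 \left(12373 + \sqrt{16077}\right)}$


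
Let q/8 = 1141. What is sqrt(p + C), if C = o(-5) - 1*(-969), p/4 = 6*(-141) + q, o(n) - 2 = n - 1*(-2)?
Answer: 4*sqrt(2131) ≈ 184.65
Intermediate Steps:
q = 9128 (q = 8*1141 = 9128)
o(n) = 4 + n (o(n) = 2 + (n - 1*(-2)) = 2 + (n + 2) = 2 + (2 + n) = 4 + n)
p = 33128 (p = 4*(6*(-141) + 9128) = 4*(-846 + 9128) = 4*8282 = 33128)
C = 968 (C = (4 - 5) - 1*(-969) = -1 + 969 = 968)
sqrt(p + C) = sqrt(33128 + 968) = sqrt(34096) = 4*sqrt(2131)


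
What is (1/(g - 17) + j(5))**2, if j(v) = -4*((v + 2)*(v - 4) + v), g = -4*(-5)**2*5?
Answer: 615883489/267289 ≈ 2304.2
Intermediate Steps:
g = -500 (g = -4*25*5 = -100*5 = -500)
j(v) = -4*v - 4*(-4 + v)*(2 + v) (j(v) = -4*((2 + v)*(-4 + v) + v) = -4*((-4 + v)*(2 + v) + v) = -4*(v + (-4 + v)*(2 + v)) = -4*v - 4*(-4 + v)*(2 + v))
(1/(g - 17) + j(5))**2 = (1/(-500 - 17) + (32 - 4*5**2 + 4*5))**2 = (1/(-517) + (32 - 4*25 + 20))**2 = (-1/517 + (32 - 100 + 20))**2 = (-1/517 - 48)**2 = (-24817/517)**2 = 615883489/267289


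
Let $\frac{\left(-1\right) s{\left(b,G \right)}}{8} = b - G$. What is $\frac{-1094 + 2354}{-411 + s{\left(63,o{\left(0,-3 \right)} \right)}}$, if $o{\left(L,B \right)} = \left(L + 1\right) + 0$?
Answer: $- \frac{1260}{907} \approx -1.3892$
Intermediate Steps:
$o{\left(L,B \right)} = 1 + L$ ($o{\left(L,B \right)} = \left(1 + L\right) + 0 = 1 + L$)
$s{\left(b,G \right)} = - 8 b + 8 G$ ($s{\left(b,G \right)} = - 8 \left(b - G\right) = - 8 b + 8 G$)
$\frac{-1094 + 2354}{-411 + s{\left(63,o{\left(0,-3 \right)} \right)}} = \frac{-1094 + 2354}{-411 + \left(\left(-8\right) 63 + 8 \left(1 + 0\right)\right)} = \frac{1260}{-411 + \left(-504 + 8 \cdot 1\right)} = \frac{1260}{-411 + \left(-504 + 8\right)} = \frac{1260}{-411 - 496} = \frac{1260}{-907} = 1260 \left(- \frac{1}{907}\right) = - \frac{1260}{907}$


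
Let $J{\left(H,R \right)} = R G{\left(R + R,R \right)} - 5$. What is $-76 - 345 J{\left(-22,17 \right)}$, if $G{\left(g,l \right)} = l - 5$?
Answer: $-68731$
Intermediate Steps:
$G{\left(g,l \right)} = -5 + l$
$J{\left(H,R \right)} = -5 + R \left(-5 + R\right)$ ($J{\left(H,R \right)} = R \left(-5 + R\right) - 5 = -5 + R \left(-5 + R\right)$)
$-76 - 345 J{\left(-22,17 \right)} = -76 - 345 \left(-5 + 17 \left(-5 + 17\right)\right) = -76 - 345 \left(-5 + 17 \cdot 12\right) = -76 - 345 \left(-5 + 204\right) = -76 - 68655 = -68731$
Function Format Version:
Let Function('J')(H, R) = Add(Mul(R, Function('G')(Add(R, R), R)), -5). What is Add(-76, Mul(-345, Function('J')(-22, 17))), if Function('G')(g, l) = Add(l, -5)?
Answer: -68731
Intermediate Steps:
Function('G')(g, l) = Add(-5, l)
Function('J')(H, R) = Add(-5, Mul(R, Add(-5, R))) (Function('J')(H, R) = Add(Mul(R, Add(-5, R)), -5) = Add(-5, Mul(R, Add(-5, R))))
Add(-76, Mul(-345, Function('J')(-22, 17))) = Add(-76, Mul(-345, Add(-5, Mul(17, Add(-5, 17))))) = Add(-76, Mul(-345, Add(-5, Mul(17, 12)))) = Add(-76, Mul(-345, Add(-5, 204))) = Add(-76, Mul(-345, 199)) = Add(-76, -68655) = -68731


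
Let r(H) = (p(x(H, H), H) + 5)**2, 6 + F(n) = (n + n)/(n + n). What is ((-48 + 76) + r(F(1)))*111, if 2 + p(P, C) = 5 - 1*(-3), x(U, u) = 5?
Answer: 16539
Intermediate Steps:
p(P, C) = 6 (p(P, C) = -2 + (5 - 1*(-3)) = -2 + (5 + 3) = -2 + 8 = 6)
F(n) = -5 (F(n) = -6 + (n + n)/(n + n) = -6 + (2*n)/((2*n)) = -6 + (2*n)*(1/(2*n)) = -6 + 1 = -5)
r(H) = 121 (r(H) = (6 + 5)**2 = 11**2 = 121)
((-48 + 76) + r(F(1)))*111 = ((-48 + 76) + 121)*111 = (28 + 121)*111 = 149*111 = 16539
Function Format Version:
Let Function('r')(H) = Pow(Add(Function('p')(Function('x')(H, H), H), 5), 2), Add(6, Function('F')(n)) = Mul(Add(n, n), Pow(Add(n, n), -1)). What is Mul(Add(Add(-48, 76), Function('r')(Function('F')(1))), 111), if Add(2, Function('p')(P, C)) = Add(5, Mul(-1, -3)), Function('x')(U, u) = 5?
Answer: 16539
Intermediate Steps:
Function('p')(P, C) = 6 (Function('p')(P, C) = Add(-2, Add(5, Mul(-1, -3))) = Add(-2, Add(5, 3)) = Add(-2, 8) = 6)
Function('F')(n) = -5 (Function('F')(n) = Add(-6, Mul(Add(n, n), Pow(Add(n, n), -1))) = Add(-6, Mul(Mul(2, n), Pow(Mul(2, n), -1))) = Add(-6, Mul(Mul(2, n), Mul(Rational(1, 2), Pow(n, -1)))) = Add(-6, 1) = -5)
Function('r')(H) = 121 (Function('r')(H) = Pow(Add(6, 5), 2) = Pow(11, 2) = 121)
Mul(Add(Add(-48, 76), Function('r')(Function('F')(1))), 111) = Mul(Add(Add(-48, 76), 121), 111) = Mul(Add(28, 121), 111) = Mul(149, 111) = 16539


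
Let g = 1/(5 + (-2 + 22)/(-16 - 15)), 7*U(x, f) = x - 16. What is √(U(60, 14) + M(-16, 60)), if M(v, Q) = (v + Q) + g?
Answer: √5012385/315 ≈ 7.1074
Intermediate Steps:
U(x, f) = -16/7 + x/7 (U(x, f) = (x - 16)/7 = (-16 + x)/7 = -16/7 + x/7)
g = 31/135 (g = 1/(5 + 20/(-31)) = 1/(5 + 20*(-1/31)) = 1/(5 - 20/31) = 1/(135/31) = 31/135 ≈ 0.22963)
M(v, Q) = 31/135 + Q + v (M(v, Q) = (v + Q) + 31/135 = (Q + v) + 31/135 = 31/135 + Q + v)
√(U(60, 14) + M(-16, 60)) = √((-16/7 + (⅐)*60) + (31/135 + 60 - 16)) = √((-16/7 + 60/7) + 5971/135) = √(44/7 + 5971/135) = √(47737/945) = √5012385/315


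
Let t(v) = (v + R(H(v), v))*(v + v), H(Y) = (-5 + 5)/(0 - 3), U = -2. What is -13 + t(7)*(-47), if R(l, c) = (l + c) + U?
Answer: -7909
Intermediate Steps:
H(Y) = 0 (H(Y) = 0/(-3) = 0*(-1/3) = 0)
R(l, c) = -2 + c + l (R(l, c) = (l + c) - 2 = (c + l) - 2 = -2 + c + l)
t(v) = 2*v*(-2 + 2*v) (t(v) = (v + (-2 + v + 0))*(v + v) = (v + (-2 + v))*(2*v) = (-2 + 2*v)*(2*v) = 2*v*(-2 + 2*v))
-13 + t(7)*(-47) = -13 + (4*7*(-1 + 7))*(-47) = -13 + (4*7*6)*(-47) = -13 + 168*(-47) = -13 - 7896 = -7909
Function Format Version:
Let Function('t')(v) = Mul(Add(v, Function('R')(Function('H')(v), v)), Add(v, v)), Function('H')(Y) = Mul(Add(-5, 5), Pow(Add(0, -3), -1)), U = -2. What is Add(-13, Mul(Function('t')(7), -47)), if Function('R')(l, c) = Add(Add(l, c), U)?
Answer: -7909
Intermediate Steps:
Function('H')(Y) = 0 (Function('H')(Y) = Mul(0, Pow(-3, -1)) = Mul(0, Rational(-1, 3)) = 0)
Function('R')(l, c) = Add(-2, c, l) (Function('R')(l, c) = Add(Add(l, c), -2) = Add(Add(c, l), -2) = Add(-2, c, l))
Function('t')(v) = Mul(2, v, Add(-2, Mul(2, v))) (Function('t')(v) = Mul(Add(v, Add(-2, v, 0)), Add(v, v)) = Mul(Add(v, Add(-2, v)), Mul(2, v)) = Mul(Add(-2, Mul(2, v)), Mul(2, v)) = Mul(2, v, Add(-2, Mul(2, v))))
Add(-13, Mul(Function('t')(7), -47)) = Add(-13, Mul(Mul(4, 7, Add(-1, 7)), -47)) = Add(-13, Mul(Mul(4, 7, 6), -47)) = Add(-13, Mul(168, -47)) = Add(-13, -7896) = -7909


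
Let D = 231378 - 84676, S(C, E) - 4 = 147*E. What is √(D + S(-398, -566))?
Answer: 252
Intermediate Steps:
S(C, E) = 4 + 147*E
D = 146702
√(D + S(-398, -566)) = √(146702 + (4 + 147*(-566))) = √(146702 + (4 - 83202)) = √(146702 - 83198) = √63504 = 252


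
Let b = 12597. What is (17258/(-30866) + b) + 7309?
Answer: 307200669/15433 ≈ 19905.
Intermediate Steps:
(17258/(-30866) + b) + 7309 = (17258/(-30866) + 12597) + 7309 = (17258*(-1/30866) + 12597) + 7309 = (-8629/15433 + 12597) + 7309 = 194400872/15433 + 7309 = 307200669/15433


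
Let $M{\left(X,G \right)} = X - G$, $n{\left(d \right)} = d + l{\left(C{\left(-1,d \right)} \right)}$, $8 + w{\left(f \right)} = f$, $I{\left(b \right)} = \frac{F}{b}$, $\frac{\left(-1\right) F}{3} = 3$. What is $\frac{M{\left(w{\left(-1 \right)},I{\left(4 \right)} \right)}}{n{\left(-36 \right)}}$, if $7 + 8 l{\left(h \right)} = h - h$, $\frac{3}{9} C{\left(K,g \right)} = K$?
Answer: $\frac{54}{295} \approx 0.18305$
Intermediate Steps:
$F = -9$ ($F = \left(-3\right) 3 = -9$)
$I{\left(b \right)} = - \frac{9}{b}$
$C{\left(K,g \right)} = 3 K$
$w{\left(f \right)} = -8 + f$
$l{\left(h \right)} = - \frac{7}{8}$ ($l{\left(h \right)} = - \frac{7}{8} + \frac{h - h}{8} = - \frac{7}{8} + \frac{1}{8} \cdot 0 = - \frac{7}{8} + 0 = - \frac{7}{8}$)
$n{\left(d \right)} = - \frac{7}{8} + d$ ($n{\left(d \right)} = d - \frac{7}{8} = - \frac{7}{8} + d$)
$\frac{M{\left(w{\left(-1 \right)},I{\left(4 \right)} \right)}}{n{\left(-36 \right)}} = \frac{\left(-8 - 1\right) - - \frac{9}{4}}{- \frac{7}{8} - 36} = \frac{-9 - \left(-9\right) \frac{1}{4}}{- \frac{295}{8}} = \left(-9 - - \frac{9}{4}\right) \left(- \frac{8}{295}\right) = \left(-9 + \frac{9}{4}\right) \left(- \frac{8}{295}\right) = \left(- \frac{27}{4}\right) \left(- \frac{8}{295}\right) = \frac{54}{295}$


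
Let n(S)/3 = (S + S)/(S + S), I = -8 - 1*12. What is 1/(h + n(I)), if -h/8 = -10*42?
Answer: 1/3363 ≈ 0.00029735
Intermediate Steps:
I = -20 (I = -8 - 12 = -20)
h = 3360 (h = -(-80)*42 = -8*(-420) = 3360)
n(S) = 3 (n(S) = 3*((S + S)/(S + S)) = 3*((2*S)/((2*S))) = 3*((2*S)*(1/(2*S))) = 3*1 = 3)
1/(h + n(I)) = 1/(3360 + 3) = 1/3363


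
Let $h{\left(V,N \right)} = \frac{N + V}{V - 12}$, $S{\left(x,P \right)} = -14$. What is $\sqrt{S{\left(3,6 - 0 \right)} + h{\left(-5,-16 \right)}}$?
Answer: $\frac{i \sqrt{3689}}{17} \approx 3.5728 i$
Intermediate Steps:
$h{\left(V,N \right)} = \frac{N + V}{-12 + V}$
$\sqrt{S{\left(3,6 - 0 \right)} + h{\left(-5,-16 \right)}} = \sqrt{-14 + \frac{-16 - 5}{-12 - 5}} = \sqrt{-14 + \frac{1}{-17} \left(-21\right)} = \sqrt{-14 - - \frac{21}{17}} = \sqrt{-14 + \frac{21}{17}} = \sqrt{- \frac{217}{17}} = \frac{i \sqrt{3689}}{17}$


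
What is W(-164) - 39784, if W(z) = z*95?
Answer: -55364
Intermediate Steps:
W(z) = 95*z
W(-164) - 39784 = 95*(-164) - 39784 = -15580 - 39784 = -55364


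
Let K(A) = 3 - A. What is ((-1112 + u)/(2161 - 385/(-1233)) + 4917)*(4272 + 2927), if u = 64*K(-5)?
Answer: 47162677915767/1332449 ≈ 3.5395e+7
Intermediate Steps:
u = 512 (u = 64*(3 - 1*(-5)) = 64*(3 + 5) = 64*8 = 512)
((-1112 + u)/(2161 - 385/(-1233)) + 4917)*(4272 + 2927) = ((-1112 + 512)/(2161 - 385/(-1233)) + 4917)*(4272 + 2927) = (-600/(2161 - 385*(-1/1233)) + 4917)*7199 = (-600/(2161 + 385/1233) + 4917)*7199 = (-600/2664898/1233 + 4917)*7199 = (-600*1233/2664898 + 4917)*7199 = (-369900/1332449 + 4917)*7199 = (6551281833/1332449)*7199 = 47162677915767/1332449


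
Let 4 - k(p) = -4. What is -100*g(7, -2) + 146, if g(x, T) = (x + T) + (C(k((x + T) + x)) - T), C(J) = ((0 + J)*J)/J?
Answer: -1354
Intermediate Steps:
k(p) = 8 (k(p) = 4 - 1*(-4) = 4 + 4 = 8)
C(J) = J (C(J) = (J*J)/J = J²/J = J)
g(x, T) = 8 + x (g(x, T) = (x + T) + (8 - T) = (T + x) + (8 - T) = 8 + x)
-100*g(7, -2) + 146 = -100*(8 + 7) + 146 = -100*15 + 146 = -1500 + 146 = -1354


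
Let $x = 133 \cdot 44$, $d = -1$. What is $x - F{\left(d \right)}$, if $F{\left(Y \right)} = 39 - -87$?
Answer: $5726$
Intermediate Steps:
$x = 5852$
$F{\left(Y \right)} = 126$ ($F{\left(Y \right)} = 39 + 87 = 126$)
$x - F{\left(d \right)} = 5852 - 126 = 5726$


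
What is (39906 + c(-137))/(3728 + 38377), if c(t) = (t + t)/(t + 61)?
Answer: 303313/319998 ≈ 0.94786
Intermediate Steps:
c(t) = 2*t/(61 + t) (c(t) = (2*t)/(61 + t) = 2*t/(61 + t))
(39906 + c(-137))/(3728 + 38377) = (39906 + 2*(-137)/(61 - 137))/(3728 + 38377) = (39906 + 2*(-137)/(-76))/42105 = (39906 + 2*(-137)*(-1/76))*(1/42105) = (39906 + 137/38)*(1/42105) = (1516565/38)*(1/42105) = 303313/319998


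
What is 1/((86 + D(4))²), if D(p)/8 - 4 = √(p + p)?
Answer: 3609/44970436 - 236*√2/11242609 ≈ 5.0566e-5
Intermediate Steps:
D(p) = 32 + 8*√2*√p (D(p) = 32 + 8*√(p + p) = 32 + 8*√(2*p) = 32 + 8*(√2*√p) = 32 + 8*√2*√p)
1/((86 + D(4))²) = 1/((86 + (32 + 8*√2*√4))²) = 1/((86 + (32 + 8*√2*2))²) = 1/((86 + (32 + 16*√2))²) = 1/((118 + 16*√2)²) = (118 + 16*√2)⁻²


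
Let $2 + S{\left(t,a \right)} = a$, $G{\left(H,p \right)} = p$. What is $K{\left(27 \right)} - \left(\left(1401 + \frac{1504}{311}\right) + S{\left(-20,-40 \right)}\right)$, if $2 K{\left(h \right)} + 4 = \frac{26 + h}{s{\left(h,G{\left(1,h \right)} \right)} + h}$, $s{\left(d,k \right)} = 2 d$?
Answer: $- \frac{68797067}{50382} \approx -1365.5$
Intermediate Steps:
$S{\left(t,a \right)} = -2 + a$
$K{\left(h \right)} = -2 + \frac{26 + h}{6 h}$ ($K{\left(h \right)} = -2 + \frac{\left(26 + h\right) \frac{1}{2 h + h}}{2} = -2 + \frac{\left(26 + h\right) \frac{1}{3 h}}{2} = -2 + \frac{\frac{1}{3} \frac{1}{h} \left(26 + h\right)}{2} = -2 + \frac{26 + h}{6 h}$)
$K{\left(27 \right)} - \left(\left(1401 + \frac{1504}{311}\right) + S{\left(-20,-40 \right)}\right) = \frac{26 - 297}{6 \cdot 27} - \left(\left(1401 + \frac{1504}{311}\right) - 42\right) = \frac{1}{6} \cdot \frac{1}{27} \left(26 - 297\right) - \left(\left(1401 + 1504 \cdot \frac{1}{311}\right) - 42\right) = \frac{1}{6} \cdot \frac{1}{27} \left(-271\right) - \left(\left(1401 + \frac{1504}{311}\right) - 42\right) = - \frac{271}{162} - \left(\frac{437215}{311} - 42\right) = - \frac{271}{162} - \frac{424153}{311} = - \frac{68797067}{50382}$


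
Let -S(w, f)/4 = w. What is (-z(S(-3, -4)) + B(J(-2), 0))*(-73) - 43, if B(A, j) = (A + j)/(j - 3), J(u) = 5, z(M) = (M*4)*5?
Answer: 52796/3 ≈ 17599.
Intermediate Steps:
S(w, f) = -4*w
z(M) = 20*M (z(M) = (4*M)*5 = 20*M)
B(A, j) = (A + j)/(-3 + j)
(-z(S(-3, -4)) + B(J(-2), 0))*(-73) - 43 = (-20*(-4*(-3)) + (5 + 0)/(-3 + 0))*(-73) - 43 = (-20*12 + 5/(-3))*(-73) - 43 = (-1*240 - ⅓*5)*(-73) - 43 = (-240 - 5/3)*(-73) - 43 = -725/3*(-73) - 43 = 52925/3 - 43 = 52796/3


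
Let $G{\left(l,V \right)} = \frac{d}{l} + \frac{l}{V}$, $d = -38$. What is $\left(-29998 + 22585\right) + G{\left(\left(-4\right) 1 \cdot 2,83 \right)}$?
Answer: $- \frac{2459571}{332} \approx -7408.3$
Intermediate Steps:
$G{\left(l,V \right)} = - \frac{38}{l} + \frac{l}{V}$
$\left(-29998 + 22585\right) + G{\left(\left(-4\right) 1 \cdot 2,83 \right)} = \left(-29998 + 22585\right) + \left(- \frac{38}{\left(-4\right) 1 \cdot 2} + \frac{\left(-4\right) 1 \cdot 2}{83}\right) = -7413 + \left(- \frac{38}{\left(-4\right) 2} + \left(-4\right) 2 \cdot \frac{1}{83}\right) = -7413 - \left(\frac{8}{83} + \frac{38}{-8}\right) = -7413 - - \frac{1545}{332} = -7413 + \left(\frac{19}{4} - \frac{8}{83}\right) = -7413 + \frac{1545}{332} = - \frac{2459571}{332}$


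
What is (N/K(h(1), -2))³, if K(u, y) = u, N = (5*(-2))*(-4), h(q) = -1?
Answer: -64000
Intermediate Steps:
N = 40 (N = -10*(-4) = 40)
(N/K(h(1), -2))³ = (40/(-1))³ = (40*(-1))³ = (-40)³ = -64000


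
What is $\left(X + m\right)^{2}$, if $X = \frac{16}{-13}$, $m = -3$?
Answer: $\frac{3025}{169} \approx 17.899$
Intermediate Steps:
$X = - \frac{16}{13}$ ($X = 16 \left(- \frac{1}{13}\right) = - \frac{16}{13} \approx -1.2308$)
$\left(X + m\right)^{2} = \left(- \frac{16}{13} - 3\right)^{2} = \left(- \frac{55}{13}\right)^{2} = \frac{3025}{169}$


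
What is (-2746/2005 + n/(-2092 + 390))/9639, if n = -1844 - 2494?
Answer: 2011999/16446591945 ≈ 0.00012234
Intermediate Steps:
n = -4338
(-2746/2005 + n/(-2092 + 390))/9639 = (-2746/2005 - 4338/(-2092 + 390))/9639 = (-2746*1/2005 - 4338/(-1702))*(1/9639) = (-2746/2005 - 4338*(-1/1702))*(1/9639) = (-2746/2005 + 2169/851)*(1/9639) = (2011999/1706255)*(1/9639) = 2011999/16446591945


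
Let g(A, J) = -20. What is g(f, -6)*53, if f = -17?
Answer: -1060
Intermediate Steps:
g(f, -6)*53 = -20*53 = -1060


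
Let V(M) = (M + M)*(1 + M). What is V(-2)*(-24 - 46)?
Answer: -280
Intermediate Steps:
V(M) = 2*M*(1 + M) (V(M) = (2*M)*(1 + M) = 2*M*(1 + M))
V(-2)*(-24 - 46) = (2*(-2)*(1 - 2))*(-24 - 46) = (2*(-2)*(-1))*(-70) = 4*(-70) = -280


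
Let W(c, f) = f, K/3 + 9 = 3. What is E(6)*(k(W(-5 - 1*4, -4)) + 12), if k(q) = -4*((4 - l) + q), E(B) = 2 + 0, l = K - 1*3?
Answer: -144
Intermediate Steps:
K = -18 (K = -27 + 3*3 = -27 + 9 = -18)
l = -21 (l = -18 - 1*3 = -18 - 3 = -21)
E(B) = 2
k(q) = -100 - 4*q (k(q) = -4*((4 - 1*(-21)) + q) = -4*((4 + 21) + q) = -4*(25 + q) = -100 - 4*q)
E(6)*(k(W(-5 - 1*4, -4)) + 12) = 2*((-100 - 4*(-4)) + 12) = 2*((-100 + 16) + 12) = 2*(-84 + 12) = 2*(-72) = -144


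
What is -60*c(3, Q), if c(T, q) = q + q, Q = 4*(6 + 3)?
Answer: -4320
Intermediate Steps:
Q = 36 (Q = 4*9 = 36)
c(T, q) = 2*q
-60*c(3, Q) = -120*36 = -60*72 = -4320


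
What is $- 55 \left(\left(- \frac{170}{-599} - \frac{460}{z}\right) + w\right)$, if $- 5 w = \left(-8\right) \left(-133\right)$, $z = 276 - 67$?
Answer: $\frac{134403274}{11381} \approx 11809.0$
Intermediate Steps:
$z = 209$ ($z = 276 - 67 = 209$)
$w = - \frac{1064}{5}$ ($w = - \frac{\left(-8\right) \left(-133\right)}{5} = \left(- \frac{1}{5}\right) 1064 = - \frac{1064}{5} \approx -212.8$)
$- 55 \left(\left(- \frac{170}{-599} - \frac{460}{z}\right) + w\right) = - 55 \left(\left(- \frac{170}{-599} - \frac{460}{209}\right) - \frac{1064}{5}\right) = - 55 \left(\left(\left(-170\right) \left(- \frac{1}{599}\right) - \frac{460}{209}\right) - \frac{1064}{5}\right) = - 55 \left(\left(\frac{170}{599} - \frac{460}{209}\right) - \frac{1064}{5}\right) = - 55 \left(- \frac{240010}{125191} - \frac{1064}{5}\right) = \left(-55\right) \left(- \frac{134403274}{625955}\right) = \frac{134403274}{11381}$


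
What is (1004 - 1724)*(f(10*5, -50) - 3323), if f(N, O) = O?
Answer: 2428560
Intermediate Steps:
(1004 - 1724)*(f(10*5, -50) - 3323) = (1004 - 1724)*(-50 - 3323) = -720*(-3373) = 2428560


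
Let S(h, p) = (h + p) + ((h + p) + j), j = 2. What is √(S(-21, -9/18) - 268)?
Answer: I*√309 ≈ 17.578*I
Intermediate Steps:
S(h, p) = 2 + 2*h + 2*p (S(h, p) = (h + p) + ((h + p) + 2) = (h + p) + (2 + h + p) = 2 + 2*h + 2*p)
√(S(-21, -9/18) - 268) = √((2 + 2*(-21) + 2*(-9/18)) - 268) = √((2 - 42 + 2*(-9*1/18)) - 268) = √((2 - 42 + 2*(-½)) - 268) = √((2 - 42 - 1) - 268) = √(-41 - 268) = √(-309) = I*√309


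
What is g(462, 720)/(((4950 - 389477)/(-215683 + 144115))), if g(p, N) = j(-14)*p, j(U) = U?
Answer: -42081984/34957 ≈ -1203.8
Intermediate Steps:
g(p, N) = -14*p
g(462, 720)/(((4950 - 389477)/(-215683 + 144115))) = (-14*462)/(((4950 - 389477)/(-215683 + 144115))) = -6468/((-384527/(-71568))) = -6468/((-384527*(-1/71568))) = -6468/384527/71568 = -6468*71568/384527 = -42081984/34957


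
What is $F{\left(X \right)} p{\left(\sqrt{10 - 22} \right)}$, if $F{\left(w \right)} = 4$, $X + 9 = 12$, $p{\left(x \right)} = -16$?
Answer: $-64$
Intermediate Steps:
$X = 3$ ($X = -9 + 12 = 3$)
$F{\left(X \right)} p{\left(\sqrt{10 - 22} \right)} = 4 \left(-16\right) = -64$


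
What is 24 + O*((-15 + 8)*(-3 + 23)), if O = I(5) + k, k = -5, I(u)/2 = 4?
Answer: -396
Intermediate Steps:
I(u) = 8 (I(u) = 2*4 = 8)
O = 3 (O = 8 - 5 = 3)
24 + O*((-15 + 8)*(-3 + 23)) = 24 + 3*((-15 + 8)*(-3 + 23)) = 24 + 3*(-7*20) = 24 + 3*(-140) = 24 - 420 = -396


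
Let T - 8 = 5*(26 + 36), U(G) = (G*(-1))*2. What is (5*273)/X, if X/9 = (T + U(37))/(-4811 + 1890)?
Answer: -1329055/732 ≈ -1815.6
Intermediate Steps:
U(G) = -2*G (U(G) = -G*2 = -2*G)
T = 318 (T = 8 + 5*(26 + 36) = 8 + 5*62 = 8 + 310 = 318)
X = -2196/2921 (X = 9*((318 - 2*37)/(-4811 + 1890)) = 9*((318 - 74)/(-2921)) = 9*(244*(-1/2921)) = 9*(-244/2921) = -2196/2921 ≈ -0.75180)
(5*273)/X = (5*273)/(-2196/2921) = 1365*(-2921/2196) = -1329055/732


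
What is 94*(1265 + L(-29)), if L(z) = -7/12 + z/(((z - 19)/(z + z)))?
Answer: 462245/4 ≈ 1.1556e+5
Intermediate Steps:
L(z) = -7/12 + 2*z²/(-19 + z) (L(z) = -7*1/12 + z/(((-19 + z)/((2*z)))) = -7/12 + z/(((-19 + z)*(1/(2*z)))) = -7/12 + z/(((-19 + z)/(2*z))) = -7/12 + z*(2*z/(-19 + z)) = -7/12 + 2*z²/(-19 + z))
94*(1265 + L(-29)) = 94*(1265 + (133 - 7*(-29) + 24*(-29)²)/(12*(-19 - 29))) = 94*(1265 + (1/12)*(133 + 203 + 24*841)/(-48)) = 94*(1265 + (1/12)*(-1/48)*(133 + 203 + 20184)) = 94*(1265 + (1/12)*(-1/48)*20520) = 94*(1265 - 285/8) = 94*(9835/8) = 462245/4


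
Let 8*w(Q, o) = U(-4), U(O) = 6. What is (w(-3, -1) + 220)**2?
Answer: 779689/16 ≈ 48731.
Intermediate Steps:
w(Q, o) = 3/4 (w(Q, o) = (1/8)*6 = 3/4)
(w(-3, -1) + 220)**2 = (3/4 + 220)**2 = (883/4)**2 = 779689/16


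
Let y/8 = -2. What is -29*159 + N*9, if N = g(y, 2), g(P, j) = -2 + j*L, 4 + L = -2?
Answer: -4737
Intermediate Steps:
L = -6 (L = -4 - 2 = -6)
y = -16 (y = 8*(-2) = -16)
g(P, j) = -2 - 6*j (g(P, j) = -2 + j*(-6) = -2 - 6*j)
N = -14 (N = -2 - 6*2 = -2 - 12 = -14)
-29*159 + N*9 = -29*159 - 14*9 = -4611 - 126 = -4737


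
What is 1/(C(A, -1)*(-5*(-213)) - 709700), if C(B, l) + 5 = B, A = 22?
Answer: -1/691595 ≈ -1.4459e-6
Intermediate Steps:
C(B, l) = -5 + B
1/(C(A, -1)*(-5*(-213)) - 709700) = 1/((-5 + 22)*(-5*(-213)) - 709700) = 1/(17*1065 - 709700) = 1/(18105 - 709700) = 1/(-691595) = -1/691595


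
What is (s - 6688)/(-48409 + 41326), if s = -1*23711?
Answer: 10133/2361 ≈ 4.2918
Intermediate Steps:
s = -23711
(s - 6688)/(-48409 + 41326) = (-23711 - 6688)/(-48409 + 41326) = -30399/(-7083) = -30399*(-1/7083) = 10133/2361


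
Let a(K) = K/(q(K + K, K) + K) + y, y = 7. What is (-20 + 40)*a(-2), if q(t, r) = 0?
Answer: 160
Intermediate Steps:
a(K) = 8 (a(K) = K/(0 + K) + 7 = K/K + 7 = 1 + 7 = 8)
(-20 + 40)*a(-2) = (-20 + 40)*8 = 20*8 = 160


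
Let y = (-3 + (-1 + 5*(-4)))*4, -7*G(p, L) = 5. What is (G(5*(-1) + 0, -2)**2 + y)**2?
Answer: 21893041/2401 ≈ 9118.3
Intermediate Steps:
G(p, L) = -5/7 (G(p, L) = -1/7*5 = -5/7)
y = -96 (y = (-3 + (-1 - 20))*4 = (-3 - 21)*4 = -24*4 = -96)
(G(5*(-1) + 0, -2)**2 + y)**2 = ((-5/7)**2 - 96)**2 = (25/49 - 96)**2 = (-4679/49)**2 = 21893041/2401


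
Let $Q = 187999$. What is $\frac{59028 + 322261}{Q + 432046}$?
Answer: $\frac{381289}{620045} \approx 0.61494$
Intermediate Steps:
$\frac{59028 + 322261}{Q + 432046} = \frac{59028 + 322261}{187999 + 432046} = \frac{381289}{620045}$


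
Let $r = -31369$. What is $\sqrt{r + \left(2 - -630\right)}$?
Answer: $i \sqrt{30737} \approx 175.32 i$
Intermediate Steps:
$\sqrt{r + \left(2 - -630\right)} = \sqrt{-31369 + \left(2 - -630\right)} = \sqrt{-31369 + \left(2 + 630\right)} = \sqrt{-31369 + 632} = \sqrt{-30737} = i \sqrt{30737}$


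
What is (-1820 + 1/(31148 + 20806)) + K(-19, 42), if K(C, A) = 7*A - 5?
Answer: -79541573/51954 ≈ -1531.0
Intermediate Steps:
K(C, A) = -5 + 7*A
(-1820 + 1/(31148 + 20806)) + K(-19, 42) = (-1820 + 1/(31148 + 20806)) + (-5 + 7*42) = (-1820 + 1/51954) + (-5 + 294) = (-1820 + 1/51954) + 289 = -94556279/51954 + 289 = -79541573/51954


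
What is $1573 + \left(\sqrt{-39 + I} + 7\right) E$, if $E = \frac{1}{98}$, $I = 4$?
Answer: $\frac{22023}{14} + \frac{i \sqrt{35}}{98} \approx 1573.1 + 0.060368 i$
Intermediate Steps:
$E = \frac{1}{98} \approx 0.010204$
$1573 + \left(\sqrt{-39 + I} + 7\right) E = 1573 + \left(\sqrt{-39 + 4} + 7\right) \frac{1}{98} = 1573 + \left(\sqrt{-35} + 7\right) \frac{1}{98} = 1573 + \left(i \sqrt{35} + 7\right) \frac{1}{98} = 1573 + \left(7 + i \sqrt{35}\right) \frac{1}{98} = 1573 + \left(\frac{1}{14} + \frac{i \sqrt{35}}{98}\right) = \frac{22023}{14} + \frac{i \sqrt{35}}{98}$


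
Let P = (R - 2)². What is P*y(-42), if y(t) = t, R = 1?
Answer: -42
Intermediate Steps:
P = 1 (P = (1 - 2)² = (-1)² = 1)
P*y(-42) = 1*(-42) = -42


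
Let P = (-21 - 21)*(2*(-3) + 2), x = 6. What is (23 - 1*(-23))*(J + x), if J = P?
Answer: 8004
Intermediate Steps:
P = 168 (P = -42*(-6 + 2) = -42*(-4) = 168)
J = 168
(23 - 1*(-23))*(J + x) = (23 - 1*(-23))*(168 + 6) = (23 + 23)*174 = 46*174 = 8004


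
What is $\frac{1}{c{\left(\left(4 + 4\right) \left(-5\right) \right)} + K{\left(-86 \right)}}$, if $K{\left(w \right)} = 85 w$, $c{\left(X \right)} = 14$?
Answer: $- \frac{1}{7296} \approx -0.00013706$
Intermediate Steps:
$\frac{1}{c{\left(\left(4 + 4\right) \left(-5\right) \right)} + K{\left(-86 \right)}} = \frac{1}{14 + 85 \left(-86\right)} = \frac{1}{14 - 7310} = \frac{1}{-7296} = - \frac{1}{7296}$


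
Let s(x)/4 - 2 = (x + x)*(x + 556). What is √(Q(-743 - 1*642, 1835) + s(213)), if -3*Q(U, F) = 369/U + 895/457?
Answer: √4724684914975771830/1898835 ≈ 1144.7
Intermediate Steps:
Q(U, F) = -895/1371 - 123/U (Q(U, F) = -(369/U + 895/457)/3 = -(895/457 + 369/U)/3 = -895/1371 - 123/U)
s(x) = 8 + 8*x*(556 + x) (s(x) = 8 + 4*((x + x)*(x + 556)) = 8 + 4*((2*x)*(556 + x)) = 8 + 4*(2*x*(556 + x)) = 8 + 8*x*(556 + x))
√(Q(-743 - 1*642, 1835) + s(213)) = √((-895/1371 - 123/(-743 - 1*642)) + (8 + 8*213² + 4448*213)) = √((-895/1371 - 123/(-743 - 642)) + (8 + 8*45369 + 947424)) = √((-895/1371 - 123/(-1385)) + (8 + 362952 + 947424)) = √((-895/1371 - 123*(-1/1385)) + 1310384) = √((-895/1371 + 123/1385) + 1310384) = √(-1070942/1898835 + 1310384) = √(2488201931698/1898835) = √4724684914975771830/1898835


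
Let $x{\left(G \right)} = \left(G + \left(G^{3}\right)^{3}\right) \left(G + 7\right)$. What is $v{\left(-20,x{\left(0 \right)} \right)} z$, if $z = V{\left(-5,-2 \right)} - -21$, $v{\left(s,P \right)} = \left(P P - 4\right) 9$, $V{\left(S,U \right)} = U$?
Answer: $-684$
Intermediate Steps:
$x{\left(G \right)} = \left(7 + G\right) \left(G + G^{9}\right)$ ($x{\left(G \right)} = \left(G + G^{9}\right) \left(7 + G\right) = \left(7 + G\right) \left(G + G^{9}\right)$)
$v{\left(s,P \right)} = -36 + 9 P^{2}$ ($v{\left(s,P \right)} = \left(P^{2} - 4\right) 9 = \left(-4 + P^{2}\right) 9 = -36 + 9 P^{2}$)
$z = 19$ ($z = -2 - -21 = -2 + 21 = 19$)
$v{\left(-20,x{\left(0 \right)} \right)} z = \left(-36 + 9 \left(0 \left(7 + 0 + 0^{9} + 7 \cdot 0^{8}\right)\right)^{2}\right) 19 = \left(-36 + 9 \left(0 \left(7 + 0 + 0 + 7 \cdot 0\right)\right)^{2}\right) 19 = \left(-36 + 9 \left(0 \left(7 + 0 + 0 + 0\right)\right)^{2}\right) 19 = \left(-36 + 9 \left(0 \cdot 7\right)^{2}\right) 19 = \left(-36 + 9 \cdot 0^{2}\right) 19 = \left(-36 + 9 \cdot 0\right) 19 = \left(-36 + 0\right) 19 = \left(-36\right) 19 = -684$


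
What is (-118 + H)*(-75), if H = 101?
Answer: 1275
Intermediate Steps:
(-118 + H)*(-75) = (-118 + 101)*(-75) = -17*(-75) = 1275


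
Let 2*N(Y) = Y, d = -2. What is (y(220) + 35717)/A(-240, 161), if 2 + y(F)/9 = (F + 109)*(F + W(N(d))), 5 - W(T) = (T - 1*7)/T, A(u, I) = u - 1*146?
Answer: -339118/193 ≈ -1757.1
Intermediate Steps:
A(u, I) = -146 + u (A(u, I) = u - 146 = -146 + u)
N(Y) = Y/2
W(T) = 5 - (-7 + T)/T (W(T) = 5 - (T - 1*7)/T = 5 - (T - 7)/T = 5 - (-7 + T)/T)
y(F) = -18 + 9*(-3 + F)*(109 + F) (y(F) = -18 + 9*((F + 109)*(F + (4 + 7/(((1/2)*(-2)))))) = -18 + 9*((109 + F)*(F + (4 + 7/(-1)))) = -18 + 9*((109 + F)*(F + (4 + 7*(-1)))) = -18 + 9*((109 + F)*(F + (4 - 7))) = -18 + 9*((109 + F)*(F - 3)) = -18 + 9*((109 + F)*(-3 + F)) = -18 + 9*((-3 + F)*(109 + F)) = -18 + 9*(-3 + F)*(109 + F))
(y(220) + 35717)/A(-240, 161) = ((-2961 + 9*220**2 + 954*220) + 35717)/(-146 - 240) = ((-2961 + 9*48400 + 209880) + 35717)/(-386) = ((-2961 + 435600 + 209880) + 35717)*(-1/386) = (642519 + 35717)*(-1/386) = 678236*(-1/386) = -339118/193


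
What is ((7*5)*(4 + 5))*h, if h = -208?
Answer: -65520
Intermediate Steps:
((7*5)*(4 + 5))*h = ((7*5)*(4 + 5))*(-208) = (35*9)*(-208) = 315*(-208) = -65520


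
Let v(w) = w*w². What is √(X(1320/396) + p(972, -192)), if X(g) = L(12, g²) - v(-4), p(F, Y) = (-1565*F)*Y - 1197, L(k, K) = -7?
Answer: 2*√73016355 ≈ 17090.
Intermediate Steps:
v(w) = w³
p(F, Y) = -1197 - 1565*F*Y (p(F, Y) = -1565*F*Y - 1197 = -1197 - 1565*F*Y)
X(g) = 57 (X(g) = -7 - 1*(-4)³ = -7 - 1*(-64) = -7 + 64 = 57)
√(X(1320/396) + p(972, -192)) = √(57 + (-1197 - 1565*972*(-192))) = √(57 + (-1197 + 292066560)) = √(57 + 292065363) = √292065420 = 2*√73016355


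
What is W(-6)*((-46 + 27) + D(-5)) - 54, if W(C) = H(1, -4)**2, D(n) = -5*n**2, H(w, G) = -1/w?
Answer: -198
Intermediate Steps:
W(C) = 1 (W(C) = (-1/1)**2 = (-1*1)**2 = (-1)**2 = 1)
W(-6)*((-46 + 27) + D(-5)) - 54 = 1*((-46 + 27) - 5*(-5)**2) - 54 = 1*(-19 - 5*25) - 54 = 1*(-19 - 125) - 54 = 1*(-144) - 54 = -144 - 54 = -198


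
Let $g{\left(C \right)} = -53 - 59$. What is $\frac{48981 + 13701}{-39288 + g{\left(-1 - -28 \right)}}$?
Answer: $- \frac{31341}{19700} \approx -1.5909$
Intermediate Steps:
$g{\left(C \right)} = -112$
$\frac{48981 + 13701}{-39288 + g{\left(-1 - -28 \right)}} = \frac{48981 + 13701}{-39288 - 112} = \frac{62682}{-39400} = 62682 \left(- \frac{1}{39400}\right) = - \frac{31341}{19700}$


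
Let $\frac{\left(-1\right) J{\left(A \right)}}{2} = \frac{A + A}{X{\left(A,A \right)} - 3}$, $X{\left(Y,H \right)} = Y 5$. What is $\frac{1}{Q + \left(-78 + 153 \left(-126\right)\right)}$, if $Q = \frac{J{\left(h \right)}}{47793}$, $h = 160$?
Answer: $- \frac{38091021}{737289803116} \approx -5.1664 \cdot 10^{-5}$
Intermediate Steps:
$X{\left(Y,H \right)} = 5 Y$
$J{\left(A \right)} = - \frac{4 A}{-3 + 5 A}$ ($J{\left(A \right)} = - 2 \frac{A + A}{5 A - 3} = - 2 \frac{2 A}{-3 + 5 A} = - \frac{4 A}{-3 + 5 A}$)
$Q = - \frac{640}{38091021}$ ($Q = \frac{\left(-4\right) 160 \frac{1}{-3 + 5 \cdot 160}}{47793} = \left(-4\right) 160 \frac{1}{-3 + 800} \cdot \frac{1}{47793} = \left(-4\right) 160 \cdot \frac{1}{797} \cdot \frac{1}{47793} = \left(- \frac{640}{797}\right) \frac{1}{47793} = - \frac{640}{38091021} \approx -1.6802 \cdot 10^{-5}$)
$\frac{1}{Q + \left(-78 + 153 \left(-126\right)\right)} = \frac{1}{- \frac{640}{38091021} + \left(-78 + 153 \left(-126\right)\right)} = \frac{1}{- \frac{640}{38091021} - 19356} = \frac{1}{- \frac{737289803116}{38091021}} = - \frac{38091021}{737289803116}$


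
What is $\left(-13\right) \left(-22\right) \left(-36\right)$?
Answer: $-10296$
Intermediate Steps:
$\left(-13\right) \left(-22\right) \left(-36\right) = 286 \left(-36\right) = -10296$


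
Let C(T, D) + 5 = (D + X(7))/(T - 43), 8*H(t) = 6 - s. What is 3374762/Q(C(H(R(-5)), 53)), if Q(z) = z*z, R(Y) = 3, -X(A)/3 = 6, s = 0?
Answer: 96386577482/970225 ≈ 99345.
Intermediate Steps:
X(A) = -18 (X(A) = -3*6 = -18)
H(t) = ¾ (H(t) = (6 - 1*0)/8 = (6 + 0)/8 = (⅛)*6 = ¾)
C(T, D) = -5 + (-18 + D)/(-43 + T) (C(T, D) = -5 + (D - 18)/(T - 43) = -5 + (-18 + D)/(-43 + T))
Q(z) = z²
3374762/Q(C(H(R(-5)), 53)) = 3374762/(((197 + 53 - 5*¾)/(-43 + ¾))²) = 3374762/(((197 + 53 - 15/4)/(-169/4))²) = 3374762/((-4/169*985/4)²) = 3374762/((-985/169)²) = 3374762/(970225/28561) = 3374762*(28561/970225) = 96386577482/970225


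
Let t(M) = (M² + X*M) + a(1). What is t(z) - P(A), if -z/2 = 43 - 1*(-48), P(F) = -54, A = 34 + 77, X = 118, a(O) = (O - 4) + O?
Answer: 11700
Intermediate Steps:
a(O) = -4 + 2*O (a(O) = (-4 + O) + O = -4 + 2*O)
A = 111
z = -182 (z = -2*(43 - 1*(-48)) = -2*(43 + 48) = -2*91 = -182)
t(M) = -2 + M² + 118*M (t(M) = (M² + 118*M) + (-4 + 2*1) = (M² + 118*M) + (-4 + 2) = (M² + 118*M) - 2 = -2 + M² + 118*M)
t(z) - P(A) = (-2 + (-182)² + 118*(-182)) - 1*(-54) = (-2 + 33124 - 21476) + 54 = 11646 + 54 = 11700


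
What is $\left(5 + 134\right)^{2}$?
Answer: $19321$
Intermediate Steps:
$\left(5 + 134\right)^{2} = 139^{2} = 19321$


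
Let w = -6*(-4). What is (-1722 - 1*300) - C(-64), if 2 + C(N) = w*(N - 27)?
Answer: 164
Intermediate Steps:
w = 24
C(N) = -650 + 24*N (C(N) = -2 + 24*(N - 27) = -2 + 24*(-27 + N) = -2 + (-648 + 24*N) = -650 + 24*N)
(-1722 - 1*300) - C(-64) = (-1722 - 1*300) - (-650 + 24*(-64)) = (-1722 - 300) - (-650 - 1536) = -2022 - 1*(-2186) = -2022 + 2186 = 164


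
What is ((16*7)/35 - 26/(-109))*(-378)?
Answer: -708372/545 ≈ -1299.8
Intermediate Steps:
((16*7)/35 - 26/(-109))*(-378) = (112*(1/35) - 26*(-1/109))*(-378) = (16/5 + 26/109)*(-378) = (1874/545)*(-378) = -708372/545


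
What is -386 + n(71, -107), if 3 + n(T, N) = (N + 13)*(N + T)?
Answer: 2995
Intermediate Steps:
n(T, N) = -3 + (13 + N)*(N + T) (n(T, N) = -3 + (N + 13)*(N + T) = -3 + (13 + N)*(N + T))
-386 + n(71, -107) = -386 + (-3 + (-107)² + 13*(-107) + 13*71 - 107*71) = -386 + (-3 + 11449 - 1391 + 923 - 7597) = -386 + 3381 = 2995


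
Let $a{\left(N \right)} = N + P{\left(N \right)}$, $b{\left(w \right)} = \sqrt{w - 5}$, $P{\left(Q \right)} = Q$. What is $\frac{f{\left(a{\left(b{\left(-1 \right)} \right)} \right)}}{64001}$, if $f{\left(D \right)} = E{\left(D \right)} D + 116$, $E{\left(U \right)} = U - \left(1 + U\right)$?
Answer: $\frac{116}{64001} - \frac{2 i \sqrt{6}}{64001} \approx 0.0018125 - 7.6545 \cdot 10^{-5} i$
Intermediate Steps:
$b{\left(w \right)} = \sqrt{-5 + w}$
$E{\left(U \right)} = -1$ ($E{\left(U \right)} = U - \left(1 + U\right) = -1$)
$a{\left(N \right)} = 2 N$ ($a{\left(N \right)} = N + N = 2 N$)
$f{\left(D \right)} = 116 - D$ ($f{\left(D \right)} = - D + 116 = 116 - D$)
$\frac{f{\left(a{\left(b{\left(-1 \right)} \right)} \right)}}{64001} = \frac{116 - 2 \sqrt{-5 - 1}}{64001} = \left(116 - 2 \sqrt{-6}\right) \frac{1}{64001} = \left(116 - 2 i \sqrt{6}\right) \frac{1}{64001} = \frac{116}{64001} - \frac{2 i \sqrt{6}}{64001}$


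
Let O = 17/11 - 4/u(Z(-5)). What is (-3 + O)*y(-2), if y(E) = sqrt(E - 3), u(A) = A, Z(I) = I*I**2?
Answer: -1956*I*sqrt(5)/1375 ≈ -3.1809*I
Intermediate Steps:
Z(I) = I**3
y(E) = sqrt(-3 + E)
O = 2169/1375 (O = 17/11 - 4/((-5)**3) = 17*(1/11) - 4/(-125) = 17/11 - 4*(-1/125) = 17/11 + 4/125 = 2169/1375 ≈ 1.5775)
(-3 + O)*y(-2) = (-3 + 2169/1375)*sqrt(-3 - 2) = -1956*I*sqrt(5)/1375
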